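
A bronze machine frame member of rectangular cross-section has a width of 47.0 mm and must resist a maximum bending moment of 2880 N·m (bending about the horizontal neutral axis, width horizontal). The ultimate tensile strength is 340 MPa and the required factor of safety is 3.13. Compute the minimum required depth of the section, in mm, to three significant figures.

σ_allow = 340/3.13 = 108.6 MPa.
For a rectangular section σ = 6M/(bh²), so h² = 6M/(b σ_allow) = 6×2880000/(47.0×108.6) = 3385 mm².
h = 58.18 mm.

h = 58.2 mm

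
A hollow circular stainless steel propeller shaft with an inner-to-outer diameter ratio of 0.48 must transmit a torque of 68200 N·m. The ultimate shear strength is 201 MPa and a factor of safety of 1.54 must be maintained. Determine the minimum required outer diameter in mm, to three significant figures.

d_o = 141 mm

τ_allow = 201/1.54 = 130.5 MPa.
For a hollow shaft τ = 16T/[πd_o³(1−k⁴)] with k = 0.48, so 1−k⁴ = 0.9469.
d_o³ = 16T/[π τ_allow (1−k⁴)] = 16×6.8200×10^7/(π×130.5×0.9469) = 2.810×10^6 mm³.
d_o = 141.1 mm.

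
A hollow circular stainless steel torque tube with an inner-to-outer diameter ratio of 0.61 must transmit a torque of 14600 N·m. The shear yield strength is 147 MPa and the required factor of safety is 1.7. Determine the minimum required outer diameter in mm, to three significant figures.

d_o = 99.9 mm

τ_allow = 147/1.7 = 86.47 MPa.
For a hollow shaft τ = 16T/[πd_o³(1−k⁴)] with k = 0.61, so 1−k⁴ = 0.8615.
d_o³ = 16T/[π τ_allow (1−k⁴)] = 16×1.4600×10^7/(π×86.47×0.8615) = 998100 mm³.
d_o = 99.94 mm.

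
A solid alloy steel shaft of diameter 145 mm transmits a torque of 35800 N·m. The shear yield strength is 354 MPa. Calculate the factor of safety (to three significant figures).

n = 5.92

τ = 16T/(πd³) = 16×3.5800×10^7/(π×145³) = 59.81 MPa.
n = τ_limit/τ = 354/59.81 = 5.919.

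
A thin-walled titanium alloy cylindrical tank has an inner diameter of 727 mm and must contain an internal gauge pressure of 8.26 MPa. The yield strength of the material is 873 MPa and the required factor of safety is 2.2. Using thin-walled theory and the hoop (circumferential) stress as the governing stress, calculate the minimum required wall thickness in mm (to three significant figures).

σ_allow = 873/2.2 = 396.8 MPa.
Hoop stress σ_h = pD/(2t), so t = pD/(2σ_allow) = 8.26×727/(2×396.8) = 7.566 mm.

t = 7.57 mm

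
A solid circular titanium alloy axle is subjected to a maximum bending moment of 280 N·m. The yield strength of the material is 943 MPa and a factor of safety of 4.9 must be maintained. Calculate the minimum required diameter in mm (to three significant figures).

d = 24.6 mm

σ_allow = 943/4.9 = 192.4 MPa.
For a solid circular section σ = 32M/(πd³), so d³ = 32M/(π σ_allow) = 32×280000/(π×192.4) = 14820 mm³.
d = 24.56 mm.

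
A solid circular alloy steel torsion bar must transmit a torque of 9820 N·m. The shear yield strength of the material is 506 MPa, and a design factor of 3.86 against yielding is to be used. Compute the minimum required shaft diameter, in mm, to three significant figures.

Allowable shear stress τ_allow = 506/3.86 = 131.1 MPa.
For a solid shaft τ = 16T/(πd³), so d³ = 16T/(π τ_allow) = 16×9820000/(π×131.1) = 381500 mm³.
d = (381500)^(1/3) = 72.53 mm.

d = 72.5 mm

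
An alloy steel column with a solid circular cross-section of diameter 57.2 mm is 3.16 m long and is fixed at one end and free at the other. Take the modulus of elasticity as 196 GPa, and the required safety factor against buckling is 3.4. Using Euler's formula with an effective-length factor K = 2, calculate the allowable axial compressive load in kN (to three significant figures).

P_allow = 7.49 kN

I = πd⁴/64 = π×57.2⁴/64 = 525500 mm⁴.
Effective length L_e = KL = 2×3.16 m = 6320 mm.
Euler critical load P_cr = π²EI/L_e² = π²×196000×525500/6320² = 25450 N.
P_allow = P_cr/n = 25450/3.4 = 7485 N.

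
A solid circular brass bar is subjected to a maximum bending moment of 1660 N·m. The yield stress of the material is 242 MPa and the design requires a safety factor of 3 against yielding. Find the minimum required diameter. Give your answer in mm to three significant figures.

σ_allow = 242/3 = 80.67 MPa.
For a solid circular section σ = 32M/(πd³), so d³ = 32M/(π σ_allow) = 32×1660000/(π×80.67) = 209600 mm³.
d = 59.40 mm.

d = 59.4 mm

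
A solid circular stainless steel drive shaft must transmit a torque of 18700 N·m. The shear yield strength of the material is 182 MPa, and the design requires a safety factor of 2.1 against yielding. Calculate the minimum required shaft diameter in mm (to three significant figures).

d = 103 mm

Allowable shear stress τ_allow = 182/2.1 = 86.67 MPa.
For a solid shaft τ = 16T/(πd³), so d³ = 16T/(π τ_allow) = 16×1.8700×10^7/(π×86.67) = 1.099×10^6 mm³.
d = (1.099×10^6)^(1/3) = 103.2 mm.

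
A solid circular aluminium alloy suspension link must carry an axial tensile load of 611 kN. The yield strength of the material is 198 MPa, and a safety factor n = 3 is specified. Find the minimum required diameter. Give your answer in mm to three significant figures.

Allowable stress σ_allow = 198/3 = 66.00 MPa.
Required area A = F/σ_allow = 611000/66.00 = 9258 mm².
A = πd²/4 → d = √(4A/π) = 108.6 mm.

d = 109 mm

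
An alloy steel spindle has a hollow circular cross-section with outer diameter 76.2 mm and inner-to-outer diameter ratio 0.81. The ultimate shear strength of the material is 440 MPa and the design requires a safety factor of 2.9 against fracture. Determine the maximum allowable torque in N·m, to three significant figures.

T_allow = 7510 N·m

τ_allow = 440/2.9 = 151.7 MPa.
For a hollow shaft T_allow = τ_allow·πd_o³(1−k⁴)/16 with 1−k⁴ = 0.5695, so πd_o³(1−k⁴)/16 = 49480 mm³.
T_allow = 151.7×49480 = 7.507×10^6 N·mm = 7507 N·m.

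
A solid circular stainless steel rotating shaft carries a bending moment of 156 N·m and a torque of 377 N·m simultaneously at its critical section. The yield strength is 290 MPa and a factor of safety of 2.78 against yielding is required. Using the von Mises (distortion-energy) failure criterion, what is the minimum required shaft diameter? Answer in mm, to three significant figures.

d = 32.8 mm

σ_allow = σ_y/n = 290/2.78 = 104.3 MPa.
For a solid shaft σ_b = 32M/(πd³) and τ = 16T/(πd³), so the von Mises stress is σ' = (16/πd³)·√(4M²+3T²).
√(4M²+3T²) = √(4×(156000)² + 3×(377000)²) = 723700 N·mm.
d³ = 16×723700/(π×104.3) = 35330 mm³.
d = 32.81 mm.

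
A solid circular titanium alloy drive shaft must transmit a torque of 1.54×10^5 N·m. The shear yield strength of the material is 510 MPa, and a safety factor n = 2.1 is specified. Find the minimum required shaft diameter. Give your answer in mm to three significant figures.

d = 148 mm

Allowable shear stress τ_allow = 510/2.1 = 242.9 MPa.
For a solid shaft τ = 16T/(πd³), so d³ = 16T/(π τ_allow) = 16×1.5400×10^8/(π×242.9) = 3.230×10^6 mm³.
d = (3.230×10^6)^(1/3) = 147.8 mm.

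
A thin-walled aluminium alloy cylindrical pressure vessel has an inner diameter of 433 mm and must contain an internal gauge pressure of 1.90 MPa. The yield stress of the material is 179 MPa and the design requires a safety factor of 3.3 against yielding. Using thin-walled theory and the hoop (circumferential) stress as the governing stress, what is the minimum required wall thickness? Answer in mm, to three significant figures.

σ_allow = 179/3.3 = 54.24 MPa.
Hoop stress σ_h = pD/(2t), so t = pD/(2σ_allow) = 1.90×433/(2×54.24) = 7.584 mm.

t = 7.58 mm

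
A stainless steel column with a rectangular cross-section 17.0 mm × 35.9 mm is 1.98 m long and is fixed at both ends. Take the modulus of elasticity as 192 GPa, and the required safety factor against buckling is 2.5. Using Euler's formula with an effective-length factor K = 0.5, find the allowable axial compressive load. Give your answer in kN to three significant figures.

Buckling occurs about the weak axis: I_min = h·b³/12 = 35.9×17.0³/12 = 14700 mm⁴ (b = 17.0 mm is the smaller dimension).
Effective length L_e = KL = 0.5×1.98 m = 990.0 mm.
Euler critical load P_cr = π²EI/L_e² = π²×192000×14700/990.0² = 28420 N.
P_allow = P_cr/n = 28420/2.5 = 11370 N.

P_allow = 11.4 kN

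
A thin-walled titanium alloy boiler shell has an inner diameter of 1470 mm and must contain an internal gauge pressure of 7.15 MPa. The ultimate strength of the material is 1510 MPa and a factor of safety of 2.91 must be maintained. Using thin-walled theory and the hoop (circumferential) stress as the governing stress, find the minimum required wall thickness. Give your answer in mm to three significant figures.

t = 10.1 mm

σ_allow = 1510/2.91 = 518.9 MPa.
Hoop stress σ_h = pD/(2t), so t = pD/(2σ_allow) = 7.15×1470/(2×518.9) = 10.13 mm.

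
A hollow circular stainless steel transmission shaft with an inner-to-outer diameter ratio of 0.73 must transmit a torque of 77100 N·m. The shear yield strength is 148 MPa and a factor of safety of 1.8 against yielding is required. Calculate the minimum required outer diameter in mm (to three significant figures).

τ_allow = 148/1.8 = 82.22 MPa.
For a hollow shaft τ = 16T/[πd_o³(1−k⁴)] with k = 0.73, so 1−k⁴ = 0.7160.
d_o³ = 16T/[π τ_allow (1−k⁴)] = 16×7.7100×10^7/(π×82.22×0.7160) = 6.670×10^6 mm³.
d_o = 188.2 mm.

d_o = 188 mm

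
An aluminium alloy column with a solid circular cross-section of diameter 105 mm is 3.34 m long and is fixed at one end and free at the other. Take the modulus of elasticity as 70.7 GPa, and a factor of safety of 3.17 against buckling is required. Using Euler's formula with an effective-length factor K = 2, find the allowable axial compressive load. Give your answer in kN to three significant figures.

P_allow = 29.4 kN

I = πd⁴/64 = π×105⁴/64 = 5.967×10^6 mm⁴.
Effective length L_e = KL = 2×3.34 m = 6680 mm.
Euler critical load P_cr = π²EI/L_e² = π²×70700×5.967×10^6/6680² = 93300 N.
P_allow = P_cr/n = 93300/3.17 = 29430 N.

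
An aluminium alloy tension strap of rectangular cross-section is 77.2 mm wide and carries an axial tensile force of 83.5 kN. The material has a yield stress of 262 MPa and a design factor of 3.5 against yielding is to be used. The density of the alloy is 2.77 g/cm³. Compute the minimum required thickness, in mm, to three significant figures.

σ_allow = 262/3.5 = 74.86 MPa.
Required area A = F/σ_allow = 83500/74.86 = 1115 mm².
t = A/w = 1115/77.2 = 14.45 mm.

t = 14.4 mm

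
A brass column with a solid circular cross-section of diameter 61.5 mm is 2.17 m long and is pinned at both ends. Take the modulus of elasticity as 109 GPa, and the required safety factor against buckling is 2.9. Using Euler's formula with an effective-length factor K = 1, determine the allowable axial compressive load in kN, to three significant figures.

P_allow = 55.3 kN

I = πd⁴/64 = π×61.5⁴/64 = 702200 mm⁴.
Effective length L_e = KL = 1×2.17 m = 2170 mm.
Euler critical load P_cr = π²EI/L_e² = π²×109000×702200/2170² = 160400 N.
P_allow = P_cr/n = 160400/2.9 = 55320 N.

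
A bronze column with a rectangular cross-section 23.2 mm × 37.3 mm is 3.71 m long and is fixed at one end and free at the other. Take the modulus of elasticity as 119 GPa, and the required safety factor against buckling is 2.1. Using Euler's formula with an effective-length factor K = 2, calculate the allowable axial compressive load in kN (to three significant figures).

P_allow = 0.394 kN

Buckling occurs about the weak axis: I_min = h·b³/12 = 37.3×23.2³/12 = 38810 mm⁴ (b = 23.2 mm is the smaller dimension).
Effective length L_e = KL = 2×3.71 m = 7420 mm.
Euler critical load P_cr = π²EI/L_e² = π²×119000×38810/7420² = 828.0 N.
P_allow = P_cr/n = 828.0/2.1 = 394.3 N.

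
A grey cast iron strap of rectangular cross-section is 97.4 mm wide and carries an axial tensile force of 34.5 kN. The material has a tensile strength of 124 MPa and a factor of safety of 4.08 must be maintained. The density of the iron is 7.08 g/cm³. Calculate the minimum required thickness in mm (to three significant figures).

σ_allow = 124/4.08 = 30.39 MPa.
Required area A = F/σ_allow = 34500/30.39 = 1135 mm².
t = A/w = 1135/97.4 = 11.65 mm.

t = 11.7 mm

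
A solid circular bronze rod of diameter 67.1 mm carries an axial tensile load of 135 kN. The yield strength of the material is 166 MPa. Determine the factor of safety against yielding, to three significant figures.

A = πd²/4 = 3536 mm².
σ = F/A = 135000/3536 = 38.18 MPa.
n = 166/38.18 = 4.348.

n = 4.35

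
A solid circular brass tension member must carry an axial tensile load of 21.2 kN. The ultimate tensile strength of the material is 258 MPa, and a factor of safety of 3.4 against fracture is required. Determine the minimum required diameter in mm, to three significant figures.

d = 18.9 mm

Allowable stress σ_allow = 258/3.4 = 75.88 MPa.
Required area A = F/σ_allow = 21200/75.88 = 279.4 mm².
A = πd²/4 → d = √(4A/π) = 18.86 mm.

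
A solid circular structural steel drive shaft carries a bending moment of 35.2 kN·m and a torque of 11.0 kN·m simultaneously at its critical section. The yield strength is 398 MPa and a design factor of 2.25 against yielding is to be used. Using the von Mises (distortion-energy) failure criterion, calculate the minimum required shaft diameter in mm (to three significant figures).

d = 128 mm

σ_allow = σ_y/n = 398/2.25 = 176.9 MPa.
For a solid shaft σ_b = 32M/(πd³) and τ = 16T/(πd³), so the von Mises stress is σ' = (16/πd³)·√(4M²+3T²).
√(4M²+3T²) = √(4×(3.520×10^7)² + 3×(1.100×10^7)²) = 7.293×10^7 N·mm.
d³ = 16×7.293×10^7/(π×176.9) = 2.100×10^6 mm³.
d = 128.1 mm.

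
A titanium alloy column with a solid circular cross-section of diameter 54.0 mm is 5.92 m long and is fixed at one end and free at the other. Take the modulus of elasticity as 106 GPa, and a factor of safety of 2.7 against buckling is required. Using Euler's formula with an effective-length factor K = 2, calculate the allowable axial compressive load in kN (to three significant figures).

I = πd⁴/64 = π×54.0⁴/64 = 417400 mm⁴.
Effective length L_e = KL = 2×5.92 m = 11840 mm.
Euler critical load P_cr = π²EI/L_e² = π²×106000×417400/11840² = 3115 N.
P_allow = P_cr/n = 3115/2.7 = 1154 N.

P_allow = 1.15 kN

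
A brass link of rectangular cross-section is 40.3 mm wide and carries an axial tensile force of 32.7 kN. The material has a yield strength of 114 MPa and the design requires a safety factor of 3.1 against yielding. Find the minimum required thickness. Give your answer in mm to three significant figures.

t = 22.1 mm

σ_allow = 114/3.1 = 36.77 MPa.
Required area A = F/σ_allow = 32700/36.77 = 889.2 mm².
t = A/w = 889.2/40.3 = 22.06 mm.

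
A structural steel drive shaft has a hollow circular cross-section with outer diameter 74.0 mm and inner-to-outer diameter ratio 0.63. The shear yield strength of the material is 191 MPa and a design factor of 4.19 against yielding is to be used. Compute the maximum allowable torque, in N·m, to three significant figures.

T_allow = 3060 N·m

τ_allow = 191/4.19 = 45.58 MPa.
For a hollow shaft T_allow = τ_allow·πd_o³(1−k⁴)/16 with 1−k⁴ = 0.8425, so πd_o³(1−k⁴)/16 = 67030 mm³.
T_allow = 45.58×67030 = 3.056×10^6 N·mm = 3056 N·m.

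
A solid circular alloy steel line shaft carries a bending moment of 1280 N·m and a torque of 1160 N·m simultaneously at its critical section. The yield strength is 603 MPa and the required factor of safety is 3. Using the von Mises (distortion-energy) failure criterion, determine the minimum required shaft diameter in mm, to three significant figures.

d = 43.5 mm

σ_allow = σ_y/n = 603/3 = 201.0 MPa.
For a solid shaft σ_b = 32M/(πd³) and τ = 16T/(πd³), so the von Mises stress is σ' = (16/πd³)·√(4M²+3T²).
√(4M²+3T²) = √(4×(1.280×10^6)² + 3×(1.160×10^6)²) = 3.254×10^6 N·mm.
d³ = 16×3.254×10^6/(π×201.0) = 82460 mm³.
d = 43.53 mm.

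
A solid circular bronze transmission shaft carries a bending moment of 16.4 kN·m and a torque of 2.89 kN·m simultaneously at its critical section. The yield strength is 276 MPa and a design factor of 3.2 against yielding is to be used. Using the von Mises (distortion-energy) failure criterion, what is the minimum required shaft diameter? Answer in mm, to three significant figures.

d = 125 mm

σ_allow = σ_y/n = 276/3.2 = 86.25 MPa.
For a solid shaft σ_b = 32M/(πd³) and τ = 16T/(πd³), so the von Mises stress is σ' = (16/πd³)·√(4M²+3T²).
√(4M²+3T²) = √(4×(1.640×10^7)² + 3×(2.890×10^6)²) = 3.318×10^7 N·mm.
d³ = 16×3.318×10^7/(π×86.25) = 1.959×10^6 mm³.
d = 125.1 mm.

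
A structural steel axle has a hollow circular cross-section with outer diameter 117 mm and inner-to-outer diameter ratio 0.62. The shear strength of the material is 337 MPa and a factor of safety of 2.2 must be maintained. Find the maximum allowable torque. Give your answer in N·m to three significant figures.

T_allow = 41100 N·m

τ_allow = 337/2.2 = 153.2 MPa.
For a hollow shaft T_allow = τ_allow·πd_o³(1−k⁴)/16 with 1−k⁴ = 0.8522, so πd_o³(1−k⁴)/16 = 268000 mm³.
T_allow = 153.2×268000 = 4.105×10^7 N·mm = 41050 N·m.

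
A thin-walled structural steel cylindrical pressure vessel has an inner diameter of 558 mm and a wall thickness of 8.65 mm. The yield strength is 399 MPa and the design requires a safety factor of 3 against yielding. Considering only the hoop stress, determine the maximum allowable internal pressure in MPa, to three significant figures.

p_allow = 4.12 MPa

σ_allow = 399/3 = 133.0 MPa.
σ_h = pD/(2t) → p_allow = 2σ_allow t/D = 2×133.0×8.65/558 = 4.123 MPa.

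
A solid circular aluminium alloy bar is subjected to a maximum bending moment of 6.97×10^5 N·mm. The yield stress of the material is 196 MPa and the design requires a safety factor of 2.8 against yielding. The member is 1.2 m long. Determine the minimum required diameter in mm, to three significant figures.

d = 46.6 mm

σ_allow = 196/2.8 = 70.00 MPa.
For a solid circular section σ = 32M/(πd³), so d³ = 32M/(π σ_allow) = 32×697000/(π×70.00) = 101400 mm³.
d = 46.63 mm.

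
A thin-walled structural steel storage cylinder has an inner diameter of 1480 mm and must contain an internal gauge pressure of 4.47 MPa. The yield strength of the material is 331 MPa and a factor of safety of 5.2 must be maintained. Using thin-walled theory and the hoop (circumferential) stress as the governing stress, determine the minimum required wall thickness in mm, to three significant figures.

t = 52.0 mm

σ_allow = 331/5.2 = 63.65 MPa.
Hoop stress σ_h = pD/(2t), so t = pD/(2σ_allow) = 4.47×1480/(2×63.65) = 51.97 mm.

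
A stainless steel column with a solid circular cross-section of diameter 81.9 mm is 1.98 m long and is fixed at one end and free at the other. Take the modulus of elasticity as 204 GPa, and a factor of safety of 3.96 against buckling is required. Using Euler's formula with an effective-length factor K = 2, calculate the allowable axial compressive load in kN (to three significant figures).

I = πd⁴/64 = π×81.9⁴/64 = 2.209×10^6 mm⁴.
Effective length L_e = KL = 2×1.98 m = 3960 mm.
Euler critical load P_cr = π²EI/L_e² = π²×204000×2.209×10^6/3960² = 283600 N.
P_allow = P_cr/n = 283600/3.96 = 71610 N.

P_allow = 71.6 kN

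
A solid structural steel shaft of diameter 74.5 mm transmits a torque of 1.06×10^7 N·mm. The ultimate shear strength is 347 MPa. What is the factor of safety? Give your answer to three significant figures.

n = 2.66

τ = 16T/(πd³) = 16×1.0600×10^7/(π×74.5³) = 130.6 MPa.
n = τ_limit/τ = 347/130.6 = 2.658.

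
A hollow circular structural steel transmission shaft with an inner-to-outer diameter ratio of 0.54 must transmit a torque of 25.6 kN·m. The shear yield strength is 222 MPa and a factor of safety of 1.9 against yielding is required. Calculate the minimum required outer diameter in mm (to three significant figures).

τ_allow = 222/1.9 = 116.8 MPa.
For a hollow shaft τ = 16T/[πd_o³(1−k⁴)] with k = 0.54, so 1−k⁴ = 0.9150.
d_o³ = 16T/[π τ_allow (1−k⁴)] = 16×2.5600×10^7/(π×116.8×0.9150) = 1.220×10^6 mm³.
d_o = 106.8 mm.

d_o = 107 mm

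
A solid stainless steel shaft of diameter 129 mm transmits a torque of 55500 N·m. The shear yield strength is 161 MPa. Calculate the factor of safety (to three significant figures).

τ = 16T/(πd³) = 16×5.5500×10^7/(π×129³) = 131.7 MPa.
n = τ_limit/τ = 161/131.7 = 1.223.

n = 1.22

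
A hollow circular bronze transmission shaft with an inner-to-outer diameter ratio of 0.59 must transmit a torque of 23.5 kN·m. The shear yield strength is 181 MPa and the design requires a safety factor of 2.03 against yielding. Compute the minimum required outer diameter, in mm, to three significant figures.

τ_allow = 181/2.03 = 89.16 MPa.
For a hollow shaft τ = 16T/[πd_o³(1−k⁴)] with k = 0.59, so 1−k⁴ = 0.8788.
d_o³ = 16T/[π τ_allow (1−k⁴)] = 16×2.3500×10^7/(π×89.16×0.8788) = 1.527×10^6 mm³.
d_o = 115.2 mm.

d_o = 115 mm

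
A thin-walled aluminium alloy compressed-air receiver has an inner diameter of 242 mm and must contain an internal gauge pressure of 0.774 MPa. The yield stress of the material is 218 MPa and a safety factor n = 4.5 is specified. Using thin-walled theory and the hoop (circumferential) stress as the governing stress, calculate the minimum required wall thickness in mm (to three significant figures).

t = 1.93 mm

σ_allow = 218/4.5 = 48.44 MPa.
Hoop stress σ_h = pD/(2t), so t = pD/(2σ_allow) = 0.774×242/(2×48.44) = 1.933 mm.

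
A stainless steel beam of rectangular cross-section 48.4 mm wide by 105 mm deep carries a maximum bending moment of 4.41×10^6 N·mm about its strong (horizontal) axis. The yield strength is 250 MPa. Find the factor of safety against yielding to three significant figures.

Section modulus S = bh²/6 = 48.4×105²/6 = 88940 mm³.
σ = M/S = 4410000/88940 = 49.59 MPa.
n = 250/49.59 = 5.042.

n = 5.04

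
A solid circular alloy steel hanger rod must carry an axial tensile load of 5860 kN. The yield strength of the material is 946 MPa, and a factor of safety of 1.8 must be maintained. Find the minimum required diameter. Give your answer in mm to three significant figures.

d = 119 mm

Allowable stress σ_allow = 946/1.8 = 525.6 MPa.
Required area A = F/σ_allow = 5860000/525.6 = 11150 mm².
A = πd²/4 → d = √(4A/π) = 119.2 mm.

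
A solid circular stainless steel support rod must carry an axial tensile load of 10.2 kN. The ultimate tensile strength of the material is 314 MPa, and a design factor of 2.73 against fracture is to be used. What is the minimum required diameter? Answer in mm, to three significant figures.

Allowable stress σ_allow = 314/2.73 = 115.0 MPa.
Required area A = F/σ_allow = 10200/115.0 = 88.68 mm².
A = πd²/4 → d = √(4A/π) = 10.63 mm.

d = 10.6 mm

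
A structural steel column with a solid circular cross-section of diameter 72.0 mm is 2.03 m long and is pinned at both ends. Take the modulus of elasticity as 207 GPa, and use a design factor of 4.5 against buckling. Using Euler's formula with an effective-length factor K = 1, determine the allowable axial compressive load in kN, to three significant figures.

I = πd⁴/64 = π×72.0⁴/64 = 1.319×10^6 mm⁴.
Effective length L_e = KL = 1×2.03 m = 2030 mm.
Euler critical load P_cr = π²EI/L_e² = π²×207000×1.319×10^6/2030² = 654000 N.
P_allow = P_cr/n = 654000/4.5 = 145300 N.

P_allow = 145 kN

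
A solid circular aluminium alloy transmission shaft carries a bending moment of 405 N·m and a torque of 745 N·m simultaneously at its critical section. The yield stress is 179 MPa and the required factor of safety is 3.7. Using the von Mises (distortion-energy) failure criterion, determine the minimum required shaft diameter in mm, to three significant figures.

d = 54.3 mm

σ_allow = σ_y/n = 179/3.7 = 48.38 MPa.
For a solid shaft σ_b = 32M/(πd³) and τ = 16T/(πd³), so the von Mises stress is σ' = (16/πd³)·√(4M²+3T²).
√(4M²+3T²) = √(4×(405000)² + 3×(745000)²) = 1.524×10^6 N·mm.
d³ = 16×1.524×10^6/(π×48.38) = 160400 mm³.
d = 54.33 mm.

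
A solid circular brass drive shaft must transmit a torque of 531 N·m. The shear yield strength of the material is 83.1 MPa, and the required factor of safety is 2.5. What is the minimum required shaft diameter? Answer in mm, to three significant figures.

Allowable shear stress τ_allow = 83.1/2.5 = 33.24 MPa.
For a solid shaft τ = 16T/(πd³), so d³ = 16T/(π τ_allow) = 16×531000/(π×33.24) = 81360 mm³.
d = (81360)^(1/3) = 43.33 mm.

d = 43.3 mm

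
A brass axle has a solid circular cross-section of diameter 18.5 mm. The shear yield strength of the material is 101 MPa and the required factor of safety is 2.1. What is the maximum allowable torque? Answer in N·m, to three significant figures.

T_allow = 59.8 N·m

τ_allow = 101/2.1 = 48.10 MPa.
For a solid shaft T_allow = τ_allow·πd³/16; πd³/16 = π×18.5³/16 = 1243 mm³.
T_allow = 48.10×1243 = 59790 N·mm = 59.79 N·m.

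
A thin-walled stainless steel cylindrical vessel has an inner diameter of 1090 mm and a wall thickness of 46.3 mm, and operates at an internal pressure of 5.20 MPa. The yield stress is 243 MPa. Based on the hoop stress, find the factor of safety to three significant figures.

σ_h = pD/(2t) = 5.20×1090/(2×46.3) = 61.21 MPa.
n = 243/61.21 = 3.970.

n = 3.97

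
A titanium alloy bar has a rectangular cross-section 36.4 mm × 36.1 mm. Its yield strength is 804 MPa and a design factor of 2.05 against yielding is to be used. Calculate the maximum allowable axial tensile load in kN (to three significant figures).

F_allow = 515 kN

σ_allow = 804/2.05 = 392.2 MPa.
A = 36.4×36.1 = 1314 mm².
F_allow = σ_allow × A = 392.2×1314 = 515400 N.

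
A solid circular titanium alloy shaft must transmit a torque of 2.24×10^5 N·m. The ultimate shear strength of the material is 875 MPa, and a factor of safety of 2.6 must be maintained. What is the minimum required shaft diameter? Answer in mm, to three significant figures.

Allowable shear stress τ_allow = 875/2.6 = 336.5 MPa.
For a solid shaft τ = 16T/(πd³), so d³ = 16T/(π τ_allow) = 16×2.2400×10^8/(π×336.5) = 3.390×10^6 mm³.
d = (3.390×10^6)^(1/3) = 150.2 mm.

d = 150 mm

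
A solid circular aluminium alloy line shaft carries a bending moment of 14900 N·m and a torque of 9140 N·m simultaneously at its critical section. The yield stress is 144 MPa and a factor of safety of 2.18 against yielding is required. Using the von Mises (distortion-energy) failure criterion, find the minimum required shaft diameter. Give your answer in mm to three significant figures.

d = 138 mm

σ_allow = σ_y/n = 144/2.18 = 66.06 MPa.
For a solid shaft σ_b = 32M/(πd³) and τ = 16T/(πd³), so the von Mises stress is σ' = (16/πd³)·√(4M²+3T²).
√(4M²+3T²) = √(4×(1.490×10^7)² + 3×(9.140×10^6)²) = 3.374×10^7 N·mm.
d³ = 16×3.374×10^7/(π×66.06) = 2.602×10^6 mm³.
d = 137.5 mm.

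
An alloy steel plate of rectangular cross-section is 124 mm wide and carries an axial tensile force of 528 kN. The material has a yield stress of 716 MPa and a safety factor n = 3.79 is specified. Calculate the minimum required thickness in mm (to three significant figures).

σ_allow = 716/3.79 = 188.9 MPa.
Required area A = F/σ_allow = 528000/188.9 = 2795 mm².
t = A/w = 2795/124 = 22.54 mm.

t = 22.5 mm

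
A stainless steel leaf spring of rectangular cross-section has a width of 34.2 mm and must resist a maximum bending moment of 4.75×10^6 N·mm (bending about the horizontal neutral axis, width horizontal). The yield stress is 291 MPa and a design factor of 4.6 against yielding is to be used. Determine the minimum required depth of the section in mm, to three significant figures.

σ_allow = 291/4.6 = 63.26 MPa.
For a rectangular section σ = 6M/(bh²), so h² = 6M/(b σ_allow) = 6×4750000/(34.2×63.26) = 13170 mm².
h = 114.8 mm.

h = 115 mm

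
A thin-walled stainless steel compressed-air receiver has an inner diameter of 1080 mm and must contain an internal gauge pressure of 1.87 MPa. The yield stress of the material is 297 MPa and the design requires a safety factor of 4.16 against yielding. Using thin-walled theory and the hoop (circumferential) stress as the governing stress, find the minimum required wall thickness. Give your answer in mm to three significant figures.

t = 14.1 mm

σ_allow = 297/4.16 = 71.39 MPa.
Hoop stress σ_h = pD/(2t), so t = pD/(2σ_allow) = 1.87×1080/(2×71.39) = 14.14 mm.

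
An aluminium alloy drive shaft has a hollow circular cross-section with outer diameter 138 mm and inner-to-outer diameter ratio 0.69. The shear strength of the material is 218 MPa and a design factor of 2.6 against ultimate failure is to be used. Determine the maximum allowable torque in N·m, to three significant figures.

τ_allow = 218/2.6 = 83.85 MPa.
For a hollow shaft T_allow = τ_allow·πd_o³(1−k⁴)/16 with 1−k⁴ = 0.7733, so πd_o³(1−k⁴)/16 = 399100 mm³.
T_allow = 83.85×399100 = 3.346×10^7 N·mm = 33460 N·m.

T_allow = 33500 N·m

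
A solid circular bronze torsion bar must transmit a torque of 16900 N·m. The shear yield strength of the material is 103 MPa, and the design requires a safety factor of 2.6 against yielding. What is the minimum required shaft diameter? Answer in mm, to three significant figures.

d = 130 mm

Allowable shear stress τ_allow = 103/2.6 = 39.62 MPa.
For a solid shaft τ = 16T/(πd³), so d³ = 16T/(π τ_allow) = 16×1.6900×10^7/(π×39.62) = 2.173×10^6 mm³.
d = (2.173×10^6)^(1/3) = 129.5 mm.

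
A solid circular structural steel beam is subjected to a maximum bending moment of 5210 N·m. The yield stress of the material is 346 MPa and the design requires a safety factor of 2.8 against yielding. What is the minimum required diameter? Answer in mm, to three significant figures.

σ_allow = 346/2.8 = 123.6 MPa.
For a solid circular section σ = 32M/(πd³), so d³ = 32M/(π σ_allow) = 32×5210000/(π×123.6) = 429500 mm³.
d = 75.45 mm.

d = 75.4 mm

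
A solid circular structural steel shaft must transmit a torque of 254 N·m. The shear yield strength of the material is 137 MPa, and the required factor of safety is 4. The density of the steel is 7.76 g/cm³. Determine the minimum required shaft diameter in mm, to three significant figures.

d = 33.6 mm

Allowable shear stress τ_allow = 137/4 = 34.25 MPa.
For a solid shaft τ = 16T/(πd³), so d³ = 16T/(π τ_allow) = 16×254000/(π×34.25) = 37770 mm³.
d = (37770)^(1/3) = 33.55 mm.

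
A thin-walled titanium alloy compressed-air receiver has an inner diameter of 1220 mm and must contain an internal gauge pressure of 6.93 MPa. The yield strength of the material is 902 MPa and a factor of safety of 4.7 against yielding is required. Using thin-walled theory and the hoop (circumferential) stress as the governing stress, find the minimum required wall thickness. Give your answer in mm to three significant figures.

t = 22.0 mm

σ_allow = 902/4.7 = 191.9 MPa.
Hoop stress σ_h = pD/(2t), so t = pD/(2σ_allow) = 6.93×1220/(2×191.9) = 22.03 mm.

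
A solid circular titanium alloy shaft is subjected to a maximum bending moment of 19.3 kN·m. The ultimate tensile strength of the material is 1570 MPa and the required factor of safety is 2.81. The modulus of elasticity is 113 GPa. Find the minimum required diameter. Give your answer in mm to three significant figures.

d = 70.6 mm

σ_allow = 1570/2.81 = 558.7 MPa.
For a solid circular section σ = 32M/(πd³), so d³ = 32M/(π σ_allow) = 32×1.9300×10^7/(π×558.7) = 351900 mm³.
d = 70.60 mm.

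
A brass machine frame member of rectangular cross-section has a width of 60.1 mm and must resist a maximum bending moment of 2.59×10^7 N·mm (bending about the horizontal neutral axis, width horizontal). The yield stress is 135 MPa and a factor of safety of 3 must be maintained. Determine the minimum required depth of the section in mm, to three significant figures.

σ_allow = 135/3 = 45.00 MPa.
For a rectangular section σ = 6M/(bh²), so h² = 6M/(b σ_allow) = 6×2.5900×10^7/(60.1×45.00) = 57460 mm².
h = 239.7 mm.

h = 240 mm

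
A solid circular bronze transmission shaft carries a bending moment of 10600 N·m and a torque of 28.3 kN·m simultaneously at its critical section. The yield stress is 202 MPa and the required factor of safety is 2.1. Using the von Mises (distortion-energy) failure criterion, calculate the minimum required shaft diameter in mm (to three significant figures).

σ_allow = σ_y/n = 202/2.1 = 96.19 MPa.
For a solid shaft σ_b = 32M/(πd³) and τ = 16T/(πd³), so the von Mises stress is σ' = (16/πd³)·√(4M²+3T²).
√(4M²+3T²) = √(4×(1.060×10^7)² + 3×(2.830×10^7)²) = 5.341×10^7 N·mm.
d³ = 16×5.341×10^7/(π×96.19) = 2.828×10^6 mm³.
d = 141.4 mm.

d = 141 mm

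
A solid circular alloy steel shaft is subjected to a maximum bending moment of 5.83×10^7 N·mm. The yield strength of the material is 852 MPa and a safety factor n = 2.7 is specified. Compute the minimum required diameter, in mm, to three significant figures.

d = 123 mm

σ_allow = 852/2.7 = 315.6 MPa.
For a solid circular section σ = 32M/(πd³), so d³ = 32M/(π σ_allow) = 32×5.8300×10^7/(π×315.6) = 1.882×10^6 mm³.
d = 123.5 mm.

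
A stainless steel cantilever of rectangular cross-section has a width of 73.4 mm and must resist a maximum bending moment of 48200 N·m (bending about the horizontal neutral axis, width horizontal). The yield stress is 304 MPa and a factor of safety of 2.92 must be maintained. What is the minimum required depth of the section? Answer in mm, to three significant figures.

h = 195 mm

σ_allow = 304/2.92 = 104.1 MPa.
For a rectangular section σ = 6M/(bh²), so h² = 6M/(b σ_allow) = 6×4.8200×10^7/(73.4×104.1) = 37850 mm².
h = 194.5 mm.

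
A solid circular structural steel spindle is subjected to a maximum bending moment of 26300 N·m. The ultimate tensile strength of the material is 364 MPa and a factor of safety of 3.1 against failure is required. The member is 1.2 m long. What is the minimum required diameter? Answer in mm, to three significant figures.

σ_allow = 364/3.1 = 117.4 MPa.
For a solid circular section σ = 32M/(πd³), so d³ = 32M/(π σ_allow) = 32×2.6300×10^7/(π×117.4) = 2.281×10^6 mm³.
d = 131.6 mm.

d = 132 mm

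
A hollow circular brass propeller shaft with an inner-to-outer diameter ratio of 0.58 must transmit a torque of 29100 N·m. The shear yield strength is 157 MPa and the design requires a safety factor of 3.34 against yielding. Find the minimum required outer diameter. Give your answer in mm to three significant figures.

d_o = 153 mm

τ_allow = 157/3.34 = 47.01 MPa.
For a hollow shaft τ = 16T/[πd_o³(1−k⁴)] with k = 0.58, so 1−k⁴ = 0.8868.
d_o³ = 16T/[π τ_allow (1−k⁴)] = 16×2.9100×10^7/(π×47.01×0.8868) = 3.555×10^6 mm³.
d_o = 152.6 mm.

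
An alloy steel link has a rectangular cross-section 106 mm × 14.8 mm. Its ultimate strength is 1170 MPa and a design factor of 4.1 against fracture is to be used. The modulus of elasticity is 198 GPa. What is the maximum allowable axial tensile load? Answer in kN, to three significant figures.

F_allow = 448 kN

σ_allow = 1170/4.1 = 285.4 MPa.
A = 106×14.8 = 1569 mm².
F_allow = σ_allow × A = 285.4×1569 = 447700 N.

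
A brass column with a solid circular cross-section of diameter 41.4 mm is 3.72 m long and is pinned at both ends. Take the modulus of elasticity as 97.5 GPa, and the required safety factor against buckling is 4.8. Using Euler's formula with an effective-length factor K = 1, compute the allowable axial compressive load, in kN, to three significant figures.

P_allow = 2.09 kN

I = πd⁴/64 = π×41.4⁴/64 = 144200 mm⁴.
Effective length L_e = KL = 1×3.72 m = 3720 mm.
Euler critical load P_cr = π²EI/L_e² = π²×97500×144200/3720² = 10030 N.
P_allow = P_cr/n = 10030/4.8 = 2089 N.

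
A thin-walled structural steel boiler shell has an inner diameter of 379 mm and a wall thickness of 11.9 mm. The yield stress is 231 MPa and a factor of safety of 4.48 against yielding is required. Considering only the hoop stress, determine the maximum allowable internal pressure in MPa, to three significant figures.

σ_allow = 231/4.48 = 51.56 MPa.
σ_h = pD/(2t) → p_allow = 2σ_allow t/D = 2×51.56×11.9/379 = 3.238 MPa.

p_allow = 3.24 MPa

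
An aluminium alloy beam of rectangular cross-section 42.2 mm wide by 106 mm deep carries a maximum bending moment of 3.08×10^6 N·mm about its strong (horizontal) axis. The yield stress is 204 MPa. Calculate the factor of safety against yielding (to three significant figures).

Section modulus S = bh²/6 = 42.2×106²/6 = 79030 mm³.
σ = M/S = 3080000/79030 = 38.97 MPa.
n = 204/38.97 = 5.234.

n = 5.23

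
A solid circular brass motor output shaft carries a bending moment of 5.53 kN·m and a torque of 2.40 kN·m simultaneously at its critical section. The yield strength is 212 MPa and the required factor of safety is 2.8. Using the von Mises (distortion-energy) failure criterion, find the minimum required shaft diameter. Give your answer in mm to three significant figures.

σ_allow = σ_y/n = 212/2.8 = 75.71 MPa.
For a solid shaft σ_b = 32M/(πd³) and τ = 16T/(πd³), so the von Mises stress is σ' = (16/πd³)·√(4M²+3T²).
√(4M²+3T²) = √(4×(5.530×10^6)² + 3×(2.400×10^6)²) = 1.182×10^7 N·mm.
d³ = 16×1.182×10^7/(π×75.71) = 794800 mm³.
d = 92.63 mm.

d = 92.6 mm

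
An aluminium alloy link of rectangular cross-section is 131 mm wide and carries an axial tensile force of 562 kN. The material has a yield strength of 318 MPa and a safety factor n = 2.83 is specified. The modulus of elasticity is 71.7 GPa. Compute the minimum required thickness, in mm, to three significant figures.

σ_allow = 318/2.83 = 112.4 MPa.
Required area A = F/σ_allow = 562000/112.4 = 5001 mm².
t = A/w = 5001/131 = 38.18 mm.

t = 38.2 mm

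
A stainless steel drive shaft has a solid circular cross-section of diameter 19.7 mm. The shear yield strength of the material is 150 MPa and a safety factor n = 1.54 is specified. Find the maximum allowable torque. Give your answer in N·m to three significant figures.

τ_allow = 150/1.54 = 97.40 MPa.
For a solid shaft T_allow = τ_allow·πd³/16; πd³/16 = π×19.7³/16 = 1501 mm³.
T_allow = 97.40×1501 = 146200 N·mm = 146.2 N·m.

T_allow = 146 N·m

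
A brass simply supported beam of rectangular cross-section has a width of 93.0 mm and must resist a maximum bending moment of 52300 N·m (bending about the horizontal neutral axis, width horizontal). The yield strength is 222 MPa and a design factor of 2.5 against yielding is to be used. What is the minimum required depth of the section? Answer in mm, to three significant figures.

h = 195 mm

σ_allow = 222/2.5 = 88.80 MPa.
For a rectangular section σ = 6M/(bh²), so h² = 6M/(b σ_allow) = 6×5.2300×10^7/(93.0×88.80) = 38000 mm².
h = 194.9 mm.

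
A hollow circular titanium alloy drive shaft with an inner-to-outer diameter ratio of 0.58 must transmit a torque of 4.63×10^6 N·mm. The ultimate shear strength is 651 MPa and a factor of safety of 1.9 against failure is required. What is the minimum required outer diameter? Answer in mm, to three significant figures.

τ_allow = 651/1.9 = 342.6 MPa.
For a hollow shaft τ = 16T/[πd_o³(1−k⁴)] with k = 0.58, so 1−k⁴ = 0.8868.
d_o³ = 16T/[π τ_allow (1−k⁴)] = 16×4630000/(π×342.6×0.8868) = 77600 mm³.
d_o = 42.65 mm.

d_o = 42.7 mm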